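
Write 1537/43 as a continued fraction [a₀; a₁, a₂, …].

Apply division with remainder until the remainder is 0:
⌊1537/43⌋ = 35, remainder 32
⌊43/32⌋ = 1, remainder 11
⌊32/11⌋ = 2, remainder 10
⌊11/10⌋ = 1, remainder 1
⌊10/1⌋ = 10, remainder 0

[35; 1, 2, 1, 10]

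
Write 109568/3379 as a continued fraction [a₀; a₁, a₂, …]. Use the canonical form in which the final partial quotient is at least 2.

[32; 2, 2, 1, 7, 1, 3, 14]

Apply division with remainder until the remainder is 0:
109568 ÷ 3379 → quotient 32, remainder 1440
3379 ÷ 1440 → quotient 2, remainder 499
1440 ÷ 499 → quotient 2, remainder 442
499 ÷ 442 → quotient 1, remainder 57
442 ÷ 57 → quotient 7, remainder 43
57 ÷ 43 → quotient 1, remainder 14
43 ÷ 14 → quotient 3, remainder 1
14 ÷ 1 → quotient 14, remainder 0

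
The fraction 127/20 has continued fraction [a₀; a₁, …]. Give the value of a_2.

1

⌊127/20⌋ = 6, remainder 7
⌊20/7⌋ = 2, remainder 6
⌊7/6⌋ = 1, remainder 1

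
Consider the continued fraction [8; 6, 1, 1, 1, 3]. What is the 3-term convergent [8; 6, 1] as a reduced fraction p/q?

57/7

Compute successive convergents:
a_0 = 8: 8/1
a_1 = 6: 49/6
a_2 = 1: 57/7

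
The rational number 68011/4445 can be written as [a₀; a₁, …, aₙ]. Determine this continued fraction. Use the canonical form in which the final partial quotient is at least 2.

⌊68011/4445⌋ = 15, remainder 1336
⌊4445/1336⌋ = 3, remainder 437
⌊1336/437⌋ = 3, remainder 25
⌊437/25⌋ = 17, remainder 12
⌊25/12⌋ = 2, remainder 1
⌊12/1⌋ = 12, remainder 0

[15; 3, 3, 17, 2, 12]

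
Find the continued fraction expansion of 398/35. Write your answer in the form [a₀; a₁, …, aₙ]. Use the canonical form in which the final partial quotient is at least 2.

398 = 11·35 + 13, so a_0 = 11
35 = 2·13 + 9, so a_1 = 2
13 = 1·9 + 4, so a_2 = 1
9 = 2·4 + 1, so a_3 = 2
4 = 4·1 + 0, so a_4 = 4

[11; 2, 1, 2, 4]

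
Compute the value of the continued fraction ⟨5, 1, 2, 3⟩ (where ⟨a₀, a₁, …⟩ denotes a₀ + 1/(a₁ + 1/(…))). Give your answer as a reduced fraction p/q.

a_0 = 5: 5/1
a_1 = 1: 6/1
a_2 = 2: 17/3
a_3 = 3: 57/10

57/10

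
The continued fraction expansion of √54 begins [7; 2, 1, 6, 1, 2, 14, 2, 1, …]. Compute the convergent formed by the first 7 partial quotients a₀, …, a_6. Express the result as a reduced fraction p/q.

Compute successive convergents:
a_0 = 7: 7/1
a_1 = 2: 15/2
a_2 = 1: 22/3
a_3 = 6: 147/20
a_4 = 1: 169/23
a_5 = 2: 485/66
a_6 = 14: 6959/947

6959/947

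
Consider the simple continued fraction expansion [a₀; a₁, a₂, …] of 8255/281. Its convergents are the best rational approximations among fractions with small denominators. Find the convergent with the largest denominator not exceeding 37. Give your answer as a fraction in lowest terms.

a_0 = 29: 29/1  (≤ bound)
a_1 = 2: 59/2  (≤ bound)
a_2 = 1: 88/3  (≤ bound)
a_3 = 1: 147/5  (≤ bound)
a_4 = 1: 235/8  (≤ bound)
a_5 = 6: 1557/53  (> 37, stop)

235/8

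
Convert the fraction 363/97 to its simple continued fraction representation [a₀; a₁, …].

[3; 1, 2, 1, 7, 3]

363 = 3·97 + 72, so a_0 = 3
97 = 1·72 + 25, so a_1 = 1
72 = 2·25 + 22, so a_2 = 2
25 = 1·22 + 3, so a_3 = 1
22 = 7·3 + 1, so a_4 = 7
3 = 3·1 + 0, so a_5 = 3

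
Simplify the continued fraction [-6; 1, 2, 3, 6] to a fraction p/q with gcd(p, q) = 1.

-334/63

Work from the innermost term outward:
Start with 6.
3 + 1/(6/1) = 3 + 1/6 = 19/6
2 + 1/(19/6) = 2 + 6/19 = 44/19
1 + 1/(44/19) = 1 + 19/44 = 63/44
-6 + 1/(63/44) = -6 + 44/63 = -334/63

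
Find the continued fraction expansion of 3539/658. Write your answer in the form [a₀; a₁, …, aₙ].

[5; 2, 1, 1, 1, 3, 1, 17]

3539 = 5·658 + 249, so a_0 = 5
658 = 2·249 + 160, so a_1 = 2
249 = 1·160 + 89, so a_2 = 1
160 = 1·89 + 71, so a_3 = 1
89 = 1·71 + 18, so a_4 = 1
71 = 3·18 + 17, so a_5 = 3
18 = 1·17 + 1, so a_6 = 1
17 = 17·1 + 0, so a_7 = 17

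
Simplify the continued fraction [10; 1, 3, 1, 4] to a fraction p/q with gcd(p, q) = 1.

259/24

Use the convergent recurrence hₖ = aₖ·hₖ₋₁ + hₖ₋₂ (and likewise for the denominators kₖ):
a_0 = 10: 10/1
a_1 = 1: 11/1
a_2 = 3: 43/4
a_3 = 1: 54/5
a_4 = 4: 259/24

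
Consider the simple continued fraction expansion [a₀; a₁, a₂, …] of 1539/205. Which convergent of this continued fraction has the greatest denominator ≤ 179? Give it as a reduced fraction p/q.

List convergents until the denominator exceeds the bound:
a_0 = 7: 7/1  (≤ bound)
a_1 = 1: 8/1  (≤ bound)
a_2 = 1: 15/2  (≤ bound)
a_3 = 33: 503/67  (≤ bound)
a_4 = 1: 518/69  (≤ bound)
a_5 = 2: 1539/205  (> 179, stop)

518/69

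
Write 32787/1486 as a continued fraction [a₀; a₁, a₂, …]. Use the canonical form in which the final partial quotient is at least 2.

32787 = 22·1486 + 95, so a_0 = 22
1486 = 15·95 + 61, so a_1 = 15
95 = 1·61 + 34, so a_2 = 1
61 = 1·34 + 27, so a_3 = 1
34 = 1·27 + 7, so a_4 = 1
27 = 3·7 + 6, so a_5 = 3
7 = 1·6 + 1, so a_6 = 1
6 = 6·1 + 0, so a_7 = 6

[22; 15, 1, 1, 1, 3, 1, 6]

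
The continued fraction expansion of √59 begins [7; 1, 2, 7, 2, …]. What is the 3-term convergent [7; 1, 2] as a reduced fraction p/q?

Start with 2.
1 + 1/(2/1) = 1 + 1/2 = 3/2
7 + 1/(3/2) = 7 + 2/3 = 23/3

23/3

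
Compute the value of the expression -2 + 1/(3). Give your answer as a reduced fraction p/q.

-5/3

a_0 = -2: -2/1
a_1 = 3: -5/3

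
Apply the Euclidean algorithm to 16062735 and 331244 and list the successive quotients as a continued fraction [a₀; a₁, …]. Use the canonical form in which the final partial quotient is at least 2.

⌊16062735/331244⌋ = 48, remainder 163023
⌊331244/163023⌋ = 2, remainder 5198
⌊163023/5198⌋ = 31, remainder 1885
⌊5198/1885⌋ = 2, remainder 1428
⌊1885/1428⌋ = 1, remainder 457
⌊1428/457⌋ = 3, remainder 57
⌊457/57⌋ = 8, remainder 1
⌊57/1⌋ = 57, remainder 0

[48; 2, 31, 2, 1, 3, 8, 57]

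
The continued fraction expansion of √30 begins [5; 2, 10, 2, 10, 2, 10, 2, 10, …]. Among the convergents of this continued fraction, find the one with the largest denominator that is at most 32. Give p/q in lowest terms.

List convergents until the denominator exceeds the bound:
a_0 = 5: 5/1  (≤ bound)
a_1 = 2: 11/2  (≤ bound)
a_2 = 10: 115/21  (≤ bound)
a_3 = 2: 241/44  (> 32, stop)

115/21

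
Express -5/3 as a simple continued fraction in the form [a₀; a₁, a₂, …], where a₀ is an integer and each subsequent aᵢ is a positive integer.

[-2; 3]

⌊-5/3⌋ = -2, remainder 1
⌊3/1⌋ = 3, remainder 0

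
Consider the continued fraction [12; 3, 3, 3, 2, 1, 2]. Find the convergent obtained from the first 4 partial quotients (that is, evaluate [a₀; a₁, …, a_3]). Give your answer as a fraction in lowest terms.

Use the convergent recurrence hₖ = aₖ·hₖ₋₁ + hₖ₋₂ (and likewise for the denominators kₖ):
a_0 = 12: 12/1
a_1 = 3: 37/3
a_2 = 3: 123/10
a_3 = 3: 406/33

406/33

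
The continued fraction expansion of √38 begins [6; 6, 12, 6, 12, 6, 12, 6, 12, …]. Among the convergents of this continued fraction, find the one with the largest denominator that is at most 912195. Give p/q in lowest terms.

a_0 = 6: 6/1  (≤ bound)
a_1 = 6: 37/6  (≤ bound)
a_2 = 12: 450/73  (≤ bound)
a_3 = 6: 2737/444  (≤ bound)
a_4 = 12: 33294/5401  (≤ bound)
a_5 = 6: 202501/32850  (≤ bound)
a_6 = 12: 2463306/399601  (≤ bound)
a_7 = 6: 14982337/2430456  (> 912195, stop)

2463306/399601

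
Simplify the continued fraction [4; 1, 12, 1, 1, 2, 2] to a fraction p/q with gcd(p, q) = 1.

803/163

Start with 2.
2 + 1/(2/1) = 2 + 1/2 = 5/2
1 + 1/(5/2) = 1 + 2/5 = 7/5
1 + 1/(7/5) = 1 + 5/7 = 12/7
12 + 1/(12/7) = 12 + 7/12 = 151/12
1 + 1/(151/12) = 1 + 12/151 = 163/151
4 + 1/(163/151) = 4 + 151/163 = 803/163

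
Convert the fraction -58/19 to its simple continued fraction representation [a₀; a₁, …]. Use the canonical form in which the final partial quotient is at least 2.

[-4; 1, 18]

-58 ÷ 19 → quotient -4, remainder 18
19 ÷ 18 → quotient 1, remainder 1
18 ÷ 1 → quotient 18, remainder 0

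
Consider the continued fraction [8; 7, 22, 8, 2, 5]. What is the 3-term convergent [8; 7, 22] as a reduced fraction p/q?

Build up convergents one term at a time:
a_0 = 8: 8/1
a_1 = 7: 57/7
a_2 = 22: 1262/155

1262/155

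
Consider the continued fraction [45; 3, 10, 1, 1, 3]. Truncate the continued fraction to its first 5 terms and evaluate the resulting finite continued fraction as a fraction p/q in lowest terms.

Starting at the tail and folding back:
Start with 1.
1 + 1/(1/1) = 1 + 1/1 = 2/1
10 + 1/(2/1) = 10 + 1/2 = 21/2
3 + 1/(21/2) = 3 + 2/21 = 65/21
45 + 1/(65/21) = 45 + 21/65 = 2946/65

2946/65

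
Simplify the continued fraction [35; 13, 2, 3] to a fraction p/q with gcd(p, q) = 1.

Start with 3.
2 + 1/(3/1) = 2 + 1/3 = 7/3
13 + 1/(7/3) = 13 + 3/7 = 94/7
35 + 1/(94/7) = 35 + 7/94 = 3297/94

3297/94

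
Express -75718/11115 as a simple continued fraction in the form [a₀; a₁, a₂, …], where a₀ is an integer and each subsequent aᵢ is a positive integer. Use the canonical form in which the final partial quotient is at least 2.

Repeatedly divide and take the remainder:
⌊-75718/11115⌋ = -7, remainder 2087
⌊11115/2087⌋ = 5, remainder 680
⌊2087/680⌋ = 3, remainder 47
⌊680/47⌋ = 14, remainder 22
⌊47/22⌋ = 2, remainder 3
⌊22/3⌋ = 7, remainder 1
⌊3/1⌋ = 3, remainder 0

[-7; 5, 3, 14, 2, 7, 3]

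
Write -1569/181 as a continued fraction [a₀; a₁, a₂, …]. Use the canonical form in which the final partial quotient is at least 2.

[-9; 3, 60]

Repeatedly divide and take the remainder:
⌊-1569/181⌋ = -9, remainder 60
⌊181/60⌋ = 3, remainder 1
⌊60/1⌋ = 60, remainder 0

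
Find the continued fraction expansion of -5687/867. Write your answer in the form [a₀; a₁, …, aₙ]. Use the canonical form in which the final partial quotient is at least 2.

Run the Euclidean algorithm, recording each quotient:
-5687 = -7·867 + 382, so a_0 = -7
867 = 2·382 + 103, so a_1 = 2
382 = 3·103 + 73, so a_2 = 3
103 = 1·73 + 30, so a_3 = 1
73 = 2·30 + 13, so a_4 = 2
30 = 2·13 + 4, so a_5 = 2
13 = 3·4 + 1, so a_6 = 3
4 = 4·1 + 0, so a_7 = 4

[-7; 2, 3, 1, 2, 2, 3, 4]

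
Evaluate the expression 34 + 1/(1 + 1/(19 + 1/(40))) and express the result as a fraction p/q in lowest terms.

27995/801

a_0 = 34: 34/1
a_1 = 1: 35/1
a_2 = 19: 699/20
a_3 = 40: 27995/801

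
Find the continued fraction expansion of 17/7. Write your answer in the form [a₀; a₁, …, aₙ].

Repeatedly divide and take the remainder:
⌊17/7⌋ = 2, remainder 3
⌊7/3⌋ = 2, remainder 1
⌊3/1⌋ = 3, remainder 0

[2; 2, 3]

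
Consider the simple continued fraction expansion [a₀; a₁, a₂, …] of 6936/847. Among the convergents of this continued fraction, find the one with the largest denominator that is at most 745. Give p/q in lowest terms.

List convergents until the denominator exceeds the bound:
a_0 = 8: 8/1  (≤ bound)
a_1 = 5: 41/5  (≤ bound)
a_2 = 3: 131/16  (≤ bound)
a_3 = 2: 303/37  (≤ bound)
a_4 = 2: 737/90  (≤ bound)
a_5 = 9: 6936/847  (> 745, stop)

737/90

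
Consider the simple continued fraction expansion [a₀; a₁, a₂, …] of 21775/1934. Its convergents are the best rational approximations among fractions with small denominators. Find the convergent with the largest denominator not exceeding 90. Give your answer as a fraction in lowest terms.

304/27

List convergents until the denominator exceeds the bound:
a_0 = 11: 11/1  (≤ bound)
a_1 = 3: 34/3  (≤ bound)
a_2 = 1: 45/4  (≤ bound)
a_3 = 6: 304/27  (≤ bound)
a_4 = 6: 1869/166  (> 90, stop)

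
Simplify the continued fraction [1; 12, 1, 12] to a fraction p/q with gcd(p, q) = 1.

181/168

Use the convergent recurrence hₖ = aₖ·hₖ₋₁ + hₖ₋₂ (and likewise for the denominators kₖ):
a_0 = 1: 1/1
a_1 = 12: 13/12
a_2 = 1: 14/13
a_3 = 12: 181/168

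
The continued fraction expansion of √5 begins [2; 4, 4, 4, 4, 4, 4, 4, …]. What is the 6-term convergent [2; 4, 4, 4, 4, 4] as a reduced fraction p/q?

a_0 = 2: 2/1
a_1 = 4: 9/4
a_2 = 4: 38/17
a_3 = 4: 161/72
a_4 = 4: 682/305
a_5 = 4: 2889/1292

2889/1292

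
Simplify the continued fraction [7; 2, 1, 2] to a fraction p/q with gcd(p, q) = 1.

Start with 2.
1 + 1/(2/1) = 1 + 1/2 = 3/2
2 + 1/(3/2) = 2 + 2/3 = 8/3
7 + 1/(8/3) = 7 + 3/8 = 59/8

59/8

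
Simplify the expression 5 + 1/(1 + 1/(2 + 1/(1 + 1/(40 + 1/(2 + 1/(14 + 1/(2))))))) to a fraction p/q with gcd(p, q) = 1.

56887/9896

Build up convergents one term at a time:
a_0 = 5: 5/1
a_1 = 1: 6/1
a_2 = 2: 17/3
a_3 = 1: 23/4
a_4 = 40: 937/163
a_5 = 2: 1897/330
a_6 = 14: 27495/4783
a_7 = 2: 56887/9896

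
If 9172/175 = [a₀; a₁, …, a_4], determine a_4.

9172 ÷ 175 → quotient 52, remainder 72
175 ÷ 72 → quotient 2, remainder 31
72 ÷ 31 → quotient 2, remainder 10
31 ÷ 10 → quotient 3, remainder 1
10 ÷ 1 → quotient 10, remainder 0

10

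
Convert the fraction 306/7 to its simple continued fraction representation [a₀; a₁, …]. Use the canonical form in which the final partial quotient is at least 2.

Run the Euclidean algorithm, recording each quotient:
⌊306/7⌋ = 43, remainder 5
⌊7/5⌋ = 1, remainder 2
⌊5/2⌋ = 2, remainder 1
⌊2/1⌋ = 2, remainder 0

[43; 1, 2, 2]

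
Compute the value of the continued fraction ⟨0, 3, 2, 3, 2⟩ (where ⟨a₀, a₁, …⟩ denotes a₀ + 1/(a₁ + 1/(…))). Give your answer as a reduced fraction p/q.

16/55

Start with 2.
3 + 1/(2/1) = 3 + 1/2 = 7/2
2 + 1/(7/2) = 2 + 2/7 = 16/7
3 + 1/(16/7) = 3 + 7/16 = 55/16
0 + 1/(55/16) = 0 + 16/55 = 16/55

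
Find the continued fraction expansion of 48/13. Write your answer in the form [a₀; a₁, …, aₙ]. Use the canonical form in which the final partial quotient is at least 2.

[3; 1, 2, 4]

Run the Euclidean algorithm, recording each quotient:
48 ÷ 13 → quotient 3, remainder 9
13 ÷ 9 → quotient 1, remainder 4
9 ÷ 4 → quotient 2, remainder 1
4 ÷ 1 → quotient 4, remainder 0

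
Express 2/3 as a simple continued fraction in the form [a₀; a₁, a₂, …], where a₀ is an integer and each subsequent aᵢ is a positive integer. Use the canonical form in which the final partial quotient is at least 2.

Apply division with remainder until the remainder is 0:
⌊2/3⌋ = 0, remainder 2
⌊3/2⌋ = 1, remainder 1
⌊2/1⌋ = 2, remainder 0

[0; 1, 2]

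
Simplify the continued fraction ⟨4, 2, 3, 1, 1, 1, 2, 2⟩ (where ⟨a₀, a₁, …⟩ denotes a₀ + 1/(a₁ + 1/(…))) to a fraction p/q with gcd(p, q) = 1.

Starting at the tail and folding back:
Start with 2.
2 + 1/(2/1) = 2 + 1/2 = 5/2
1 + 1/(5/2) = 1 + 2/5 = 7/5
1 + 1/(7/5) = 1 + 5/7 = 12/7
1 + 1/(12/7) = 1 + 7/12 = 19/12
3 + 1/(19/12) = 3 + 12/19 = 69/19
2 + 1/(69/19) = 2 + 19/69 = 157/69
4 + 1/(157/69) = 4 + 69/157 = 697/157

697/157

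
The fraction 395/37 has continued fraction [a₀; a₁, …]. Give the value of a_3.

12

⌊395/37⌋ = 10, remainder 25
⌊37/25⌋ = 1, remainder 12
⌊25/12⌋ = 2, remainder 1
⌊12/1⌋ = 12, remainder 0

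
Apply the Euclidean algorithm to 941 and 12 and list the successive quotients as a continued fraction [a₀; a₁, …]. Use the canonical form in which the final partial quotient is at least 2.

Run the Euclidean algorithm, recording each quotient:
941 = 78·12 + 5, so a_0 = 78
12 = 2·5 + 2, so a_1 = 2
5 = 2·2 + 1, so a_2 = 2
2 = 2·1 + 0, so a_3 = 2

[78; 2, 2, 2]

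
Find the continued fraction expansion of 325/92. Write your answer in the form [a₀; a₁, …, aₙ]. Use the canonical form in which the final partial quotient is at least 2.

[3; 1, 1, 7, 6]

Run the Euclidean algorithm, recording each quotient:
⌊325/92⌋ = 3, remainder 49
⌊92/49⌋ = 1, remainder 43
⌊49/43⌋ = 1, remainder 6
⌊43/6⌋ = 7, remainder 1
⌊6/1⌋ = 6, remainder 0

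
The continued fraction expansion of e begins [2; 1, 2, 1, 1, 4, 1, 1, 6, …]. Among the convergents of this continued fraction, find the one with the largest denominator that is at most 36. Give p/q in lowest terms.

87/32

a_0 = 2: 2/1  (≤ bound)
a_1 = 1: 3/1  (≤ bound)
a_2 = 2: 8/3  (≤ bound)
a_3 = 1: 11/4  (≤ bound)
a_4 = 1: 19/7  (≤ bound)
a_5 = 4: 87/32  (≤ bound)
a_6 = 1: 106/39  (> 36, stop)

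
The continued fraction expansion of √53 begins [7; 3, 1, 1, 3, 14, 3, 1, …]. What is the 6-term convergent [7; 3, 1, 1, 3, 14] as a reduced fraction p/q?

Starting at the tail and folding back:
Start with 14.
3 + 1/(14/1) = 3 + 1/14 = 43/14
1 + 1/(43/14) = 1 + 14/43 = 57/43
1 + 1/(57/43) = 1 + 43/57 = 100/57
3 + 1/(100/57) = 3 + 57/100 = 357/100
7 + 1/(357/100) = 7 + 100/357 = 2599/357

2599/357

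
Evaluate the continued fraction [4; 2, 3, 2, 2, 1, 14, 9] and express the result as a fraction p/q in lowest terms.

32545/7336

Use the convergent recurrence hₖ = aₖ·hₖ₋₁ + hₖ₋₂ (and likewise for the denominators kₖ):
a_0 = 4: 4/1
a_1 = 2: 9/2
a_2 = 3: 31/7
a_3 = 2: 71/16
a_4 = 2: 173/39
a_5 = 1: 244/55
a_6 = 14: 3589/809
a_7 = 9: 32545/7336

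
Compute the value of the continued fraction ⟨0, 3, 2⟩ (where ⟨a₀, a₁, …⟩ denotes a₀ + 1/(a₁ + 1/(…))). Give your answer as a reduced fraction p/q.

2/7

Work from the innermost term outward:
Start with 2.
3 + 1/(2/1) = 3 + 1/2 = 7/2
0 + 1/(7/2) = 0 + 2/7 = 2/7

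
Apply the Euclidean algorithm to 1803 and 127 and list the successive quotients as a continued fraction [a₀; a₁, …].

[14; 5, 12, 2]

Repeatedly divide and take the remainder:
1803 = 14·127 + 25, so a_0 = 14
127 = 5·25 + 2, so a_1 = 5
25 = 12·2 + 1, so a_2 = 12
2 = 2·1 + 0, so a_3 = 2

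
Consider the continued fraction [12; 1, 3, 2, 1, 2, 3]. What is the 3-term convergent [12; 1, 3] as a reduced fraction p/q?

51/4

Start with 3.
1 + 1/(3/1) = 1 + 1/3 = 4/3
12 + 1/(4/3) = 12 + 3/4 = 51/4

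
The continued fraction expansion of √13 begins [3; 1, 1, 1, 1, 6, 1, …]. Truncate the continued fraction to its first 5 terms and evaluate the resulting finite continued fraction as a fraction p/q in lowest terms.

Start with 1.
1 + 1/(1/1) = 1 + 1/1 = 2/1
1 + 1/(2/1) = 1 + 1/2 = 3/2
1 + 1/(3/2) = 1 + 2/3 = 5/3
3 + 1/(5/3) = 3 + 3/5 = 18/5

18/5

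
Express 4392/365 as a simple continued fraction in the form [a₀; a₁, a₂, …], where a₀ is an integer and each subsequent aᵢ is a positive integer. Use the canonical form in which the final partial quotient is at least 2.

[12; 30, 2, 2, 2]

4392 = 12·365 + 12, so a_0 = 12
365 = 30·12 + 5, so a_1 = 30
12 = 2·5 + 2, so a_2 = 2
5 = 2·2 + 1, so a_3 = 2
2 = 2·1 + 0, so a_4 = 2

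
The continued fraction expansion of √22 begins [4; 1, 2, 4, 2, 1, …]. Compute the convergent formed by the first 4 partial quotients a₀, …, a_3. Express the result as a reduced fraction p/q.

61/13

Work from the innermost term outward:
Start with 4.
2 + 1/(4/1) = 2 + 1/4 = 9/4
1 + 1/(9/4) = 1 + 4/9 = 13/9
4 + 1/(13/9) = 4 + 9/13 = 61/13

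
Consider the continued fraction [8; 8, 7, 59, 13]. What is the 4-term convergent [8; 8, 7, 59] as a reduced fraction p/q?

27382/3371

Work from the innermost term outward:
Start with 59.
7 + 1/(59/1) = 7 + 1/59 = 414/59
8 + 1/(414/59) = 8 + 59/414 = 3371/414
8 + 1/(3371/414) = 8 + 414/3371 = 27382/3371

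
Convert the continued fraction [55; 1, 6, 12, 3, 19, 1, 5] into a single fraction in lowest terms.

1770053/31688

Starting at the tail and folding back:
Start with 5.
1 + 1/(5/1) = 1 + 1/5 = 6/5
19 + 1/(6/5) = 19 + 5/6 = 119/6
3 + 1/(119/6) = 3 + 6/119 = 363/119
12 + 1/(363/119) = 12 + 119/363 = 4475/363
6 + 1/(4475/363) = 6 + 363/4475 = 27213/4475
1 + 1/(27213/4475) = 1 + 4475/27213 = 31688/27213
55 + 1/(31688/27213) = 55 + 27213/31688 = 1770053/31688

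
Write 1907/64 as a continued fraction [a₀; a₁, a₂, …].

[29; 1, 3, 1, 12]

1907 = 29·64 + 51, so a_0 = 29
64 = 1·51 + 13, so a_1 = 1
51 = 3·13 + 12, so a_2 = 3
13 = 1·12 + 1, so a_3 = 1
12 = 12·1 + 0, so a_4 = 12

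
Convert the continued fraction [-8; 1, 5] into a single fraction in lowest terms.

a_0 = -8: -8/1
a_1 = 1: -7/1
a_2 = 5: -43/6

-43/6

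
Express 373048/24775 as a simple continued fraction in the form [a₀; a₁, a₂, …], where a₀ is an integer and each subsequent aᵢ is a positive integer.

[15; 17, 2, 2, 3, 2, 4, 8]

⌊373048/24775⌋ = 15, remainder 1423
⌊24775/1423⌋ = 17, remainder 584
⌊1423/584⌋ = 2, remainder 255
⌊584/255⌋ = 2, remainder 74
⌊255/74⌋ = 3, remainder 33
⌊74/33⌋ = 2, remainder 8
⌊33/8⌋ = 4, remainder 1
⌊8/1⌋ = 8, remainder 0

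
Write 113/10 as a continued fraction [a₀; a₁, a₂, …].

[11; 3, 3]

⌊113/10⌋ = 11, remainder 3
⌊10/3⌋ = 3, remainder 1
⌊3/1⌋ = 3, remainder 0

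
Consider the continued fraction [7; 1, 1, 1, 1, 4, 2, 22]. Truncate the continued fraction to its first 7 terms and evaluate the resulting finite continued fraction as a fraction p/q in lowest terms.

388/51

a_0 = 7: 7/1
a_1 = 1: 8/1
a_2 = 1: 15/2
a_3 = 1: 23/3
a_4 = 1: 38/5
a_5 = 4: 175/23
a_6 = 2: 388/51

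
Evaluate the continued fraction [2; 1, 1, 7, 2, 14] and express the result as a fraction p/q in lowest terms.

1172/463

Start with 14.
2 + 1/(14/1) = 2 + 1/14 = 29/14
7 + 1/(29/14) = 7 + 14/29 = 217/29
1 + 1/(217/29) = 1 + 29/217 = 246/217
1 + 1/(246/217) = 1 + 217/246 = 463/246
2 + 1/(463/246) = 2 + 246/463 = 1172/463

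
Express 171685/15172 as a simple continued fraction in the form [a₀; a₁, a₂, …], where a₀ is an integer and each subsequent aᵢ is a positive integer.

Repeatedly divide and take the remainder:
⌊171685/15172⌋ = 11, remainder 4793
⌊15172/4793⌋ = 3, remainder 793
⌊4793/793⌋ = 6, remainder 35
⌊793/35⌋ = 22, remainder 23
⌊35/23⌋ = 1, remainder 12
⌊23/12⌋ = 1, remainder 11
⌊12/11⌋ = 1, remainder 1
⌊11/1⌋ = 11, remainder 0

[11; 3, 6, 22, 1, 1, 1, 11]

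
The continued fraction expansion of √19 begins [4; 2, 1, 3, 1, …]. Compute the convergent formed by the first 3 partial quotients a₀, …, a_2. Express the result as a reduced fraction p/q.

Starting at the tail and folding back:
Start with 1.
2 + 1/(1/1) = 2 + 1/1 = 3/1
4 + 1/(3/1) = 4 + 1/3 = 13/3

13/3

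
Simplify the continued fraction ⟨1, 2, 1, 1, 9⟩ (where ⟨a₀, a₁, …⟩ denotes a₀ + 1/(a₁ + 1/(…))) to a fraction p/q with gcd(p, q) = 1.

Start with 9.
1 + 1/(9/1) = 1 + 1/9 = 10/9
1 + 1/(10/9) = 1 + 9/10 = 19/10
2 + 1/(19/10) = 2 + 10/19 = 48/19
1 + 1/(48/19) = 1 + 19/48 = 67/48

67/48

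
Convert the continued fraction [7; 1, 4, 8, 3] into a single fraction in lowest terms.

999/128

Start with 3.
8 + 1/(3/1) = 8 + 1/3 = 25/3
4 + 1/(25/3) = 4 + 3/25 = 103/25
1 + 1/(103/25) = 1 + 25/103 = 128/103
7 + 1/(128/103) = 7 + 103/128 = 999/128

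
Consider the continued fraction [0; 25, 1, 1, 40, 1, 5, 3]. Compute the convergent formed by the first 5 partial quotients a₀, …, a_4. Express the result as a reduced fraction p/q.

81/2066

Collapse the nested fraction from the inside out:
Start with 40.
1 + 1/(40/1) = 1 + 1/40 = 41/40
1 + 1/(41/40) = 1 + 40/41 = 81/41
25 + 1/(81/41) = 25 + 41/81 = 2066/81
0 + 1/(2066/81) = 0 + 81/2066 = 81/2066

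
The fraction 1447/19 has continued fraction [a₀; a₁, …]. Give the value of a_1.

6

Apply division with remainder until the remainder is 0:
⌊1447/19⌋ = 76, remainder 3
⌊19/3⌋ = 6, remainder 1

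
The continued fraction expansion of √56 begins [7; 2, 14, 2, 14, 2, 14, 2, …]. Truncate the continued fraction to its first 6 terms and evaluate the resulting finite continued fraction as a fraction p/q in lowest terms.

Start with 2.
14 + 1/(2/1) = 14 + 1/2 = 29/2
2 + 1/(29/2) = 2 + 2/29 = 60/29
14 + 1/(60/29) = 14 + 29/60 = 869/60
2 + 1/(869/60) = 2 + 60/869 = 1798/869
7 + 1/(1798/869) = 7 + 869/1798 = 13455/1798

13455/1798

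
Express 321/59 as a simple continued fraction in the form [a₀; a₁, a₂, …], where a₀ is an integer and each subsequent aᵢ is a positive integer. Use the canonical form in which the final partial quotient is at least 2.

[5; 2, 3, 1, 2, 2]

Apply division with remainder until the remainder is 0:
321 ÷ 59 → quotient 5, remainder 26
59 ÷ 26 → quotient 2, remainder 7
26 ÷ 7 → quotient 3, remainder 5
7 ÷ 5 → quotient 1, remainder 2
5 ÷ 2 → quotient 2, remainder 1
2 ÷ 1 → quotient 2, remainder 0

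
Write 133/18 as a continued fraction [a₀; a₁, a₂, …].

⌊133/18⌋ = 7, remainder 7
⌊18/7⌋ = 2, remainder 4
⌊7/4⌋ = 1, remainder 3
⌊4/3⌋ = 1, remainder 1
⌊3/1⌋ = 3, remainder 0

[7; 2, 1, 1, 3]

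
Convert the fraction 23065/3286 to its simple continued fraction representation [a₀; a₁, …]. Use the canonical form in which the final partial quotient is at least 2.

[7; 52, 6, 3, 3]

23065 = 7·3286 + 63, so a_0 = 7
3286 = 52·63 + 10, so a_1 = 52
63 = 6·10 + 3, so a_2 = 6
10 = 3·3 + 1, so a_3 = 3
3 = 3·1 + 0, so a_4 = 3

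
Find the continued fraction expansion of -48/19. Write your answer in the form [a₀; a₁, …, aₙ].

[-3; 2, 9]

-48 ÷ 19 → quotient -3, remainder 9
19 ÷ 9 → quotient 2, remainder 1
9 ÷ 1 → quotient 9, remainder 0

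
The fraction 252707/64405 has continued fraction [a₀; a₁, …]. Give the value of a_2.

252707 = 3·64405 + 59492, so a_0 = 3
64405 = 1·59492 + 4913, so a_1 = 1
59492 = 12·4913 + 536, so a_2 = 12

12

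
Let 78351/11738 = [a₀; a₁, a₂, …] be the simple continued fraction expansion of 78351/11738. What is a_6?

78351 ÷ 11738 → quotient 6, remainder 7923
11738 ÷ 7923 → quotient 1, remainder 3815
7923 ÷ 3815 → quotient 2, remainder 293
3815 ÷ 293 → quotient 13, remainder 6
293 ÷ 6 → quotient 48, remainder 5
6 ÷ 5 → quotient 1, remainder 1
5 ÷ 1 → quotient 5, remainder 0

5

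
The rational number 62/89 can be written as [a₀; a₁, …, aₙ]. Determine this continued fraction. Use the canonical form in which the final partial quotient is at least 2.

[0; 1, 2, 3, 2, 1, 2]

Run the Euclidean algorithm, recording each quotient:
62 ÷ 89 → quotient 0, remainder 62
89 ÷ 62 → quotient 1, remainder 27
62 ÷ 27 → quotient 2, remainder 8
27 ÷ 8 → quotient 3, remainder 3
8 ÷ 3 → quotient 2, remainder 2
3 ÷ 2 → quotient 1, remainder 1
2 ÷ 1 → quotient 2, remainder 0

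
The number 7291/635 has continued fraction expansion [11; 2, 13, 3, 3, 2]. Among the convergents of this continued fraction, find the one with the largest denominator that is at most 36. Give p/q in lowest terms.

310/27

a_0 = 11: 11/1  (≤ bound)
a_1 = 2: 23/2  (≤ bound)
a_2 = 13: 310/27  (≤ bound)
a_3 = 3: 953/83  (> 36, stop)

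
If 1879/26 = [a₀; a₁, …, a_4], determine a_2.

1

⌊1879/26⌋ = 72, remainder 7
⌊26/7⌋ = 3, remainder 5
⌊7/5⌋ = 1, remainder 2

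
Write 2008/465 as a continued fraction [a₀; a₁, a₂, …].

[4; 3, 7, 21]

Repeatedly divide and take the remainder:
2008 = 4·465 + 148, so a_0 = 4
465 = 3·148 + 21, so a_1 = 3
148 = 7·21 + 1, so a_2 = 7
21 = 21·1 + 0, so a_3 = 21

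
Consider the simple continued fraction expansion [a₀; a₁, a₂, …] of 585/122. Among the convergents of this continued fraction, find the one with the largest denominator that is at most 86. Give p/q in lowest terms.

a_0 = 4: 4/1  (≤ bound)
a_1 = 1: 5/1  (≤ bound)
a_2 = 3: 19/4  (≤ bound)
a_3 = 1: 24/5  (≤ bound)
a_4 = 7: 187/39  (≤ bound)
a_5 = 3: 585/122  (> 86, stop)

187/39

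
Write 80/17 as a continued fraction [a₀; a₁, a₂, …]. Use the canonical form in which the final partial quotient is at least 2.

80 = 4·17 + 12, so a_0 = 4
17 = 1·12 + 5, so a_1 = 1
12 = 2·5 + 2, so a_2 = 2
5 = 2·2 + 1, so a_3 = 2
2 = 2·1 + 0, so a_4 = 2

[4; 1, 2, 2, 2]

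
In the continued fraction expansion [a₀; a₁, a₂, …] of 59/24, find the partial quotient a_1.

2

59 ÷ 24 → quotient 2, remainder 11
24 ÷ 11 → quotient 2, remainder 2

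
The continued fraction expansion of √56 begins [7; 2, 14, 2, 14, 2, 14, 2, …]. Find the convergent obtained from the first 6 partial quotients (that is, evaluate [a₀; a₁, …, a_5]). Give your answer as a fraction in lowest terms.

13455/1798

Work from the innermost term outward:
Start with 2.
14 + 1/(2/1) = 14 + 1/2 = 29/2
2 + 1/(29/2) = 2 + 2/29 = 60/29
14 + 1/(60/29) = 14 + 29/60 = 869/60
2 + 1/(869/60) = 2 + 60/869 = 1798/869
7 + 1/(1798/869) = 7 + 869/1798 = 13455/1798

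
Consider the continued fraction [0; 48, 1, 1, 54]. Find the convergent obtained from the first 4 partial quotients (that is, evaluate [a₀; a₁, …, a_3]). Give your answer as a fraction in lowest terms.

2/97

Build up convergents one term at a time:
a_0 = 0: 0/1
a_1 = 48: 1/48
a_2 = 1: 1/49
a_3 = 1: 2/97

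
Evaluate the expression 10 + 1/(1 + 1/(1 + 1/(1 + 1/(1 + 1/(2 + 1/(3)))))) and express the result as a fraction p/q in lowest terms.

Start with 3.
2 + 1/(3/1) = 2 + 1/3 = 7/3
1 + 1/(7/3) = 1 + 3/7 = 10/7
1 + 1/(10/7) = 1 + 7/10 = 17/10
1 + 1/(17/10) = 1 + 10/17 = 27/17
1 + 1/(27/17) = 1 + 17/27 = 44/27
10 + 1/(44/27) = 10 + 27/44 = 467/44

467/44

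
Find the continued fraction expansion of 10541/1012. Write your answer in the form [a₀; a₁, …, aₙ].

[10; 2, 2, 2, 10, 8]

⌊10541/1012⌋ = 10, remainder 421
⌊1012/421⌋ = 2, remainder 170
⌊421/170⌋ = 2, remainder 81
⌊170/81⌋ = 2, remainder 8
⌊81/8⌋ = 10, remainder 1
⌊8/1⌋ = 8, remainder 0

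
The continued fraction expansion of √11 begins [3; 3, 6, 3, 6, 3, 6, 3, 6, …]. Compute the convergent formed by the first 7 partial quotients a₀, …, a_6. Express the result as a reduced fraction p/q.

Start with 6.
3 + 1/(6/1) = 3 + 1/6 = 19/6
6 + 1/(19/6) = 6 + 6/19 = 120/19
3 + 1/(120/19) = 3 + 19/120 = 379/120
6 + 1/(379/120) = 6 + 120/379 = 2394/379
3 + 1/(2394/379) = 3 + 379/2394 = 7561/2394
3 + 1/(7561/2394) = 3 + 2394/7561 = 25077/7561

25077/7561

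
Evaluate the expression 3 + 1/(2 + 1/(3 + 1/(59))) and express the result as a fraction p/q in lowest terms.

1423/415

Start with 59.
3 + 1/(59/1) = 3 + 1/59 = 178/59
2 + 1/(178/59) = 2 + 59/178 = 415/178
3 + 1/(415/178) = 3 + 178/415 = 1423/415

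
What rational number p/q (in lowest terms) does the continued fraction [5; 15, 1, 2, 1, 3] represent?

Start with 3.
1 + 1/(3/1) = 1 + 1/3 = 4/3
2 + 1/(4/3) = 2 + 3/4 = 11/4
1 + 1/(11/4) = 1 + 4/11 = 15/11
15 + 1/(15/11) = 15 + 11/15 = 236/15
5 + 1/(236/15) = 5 + 15/236 = 1195/236

1195/236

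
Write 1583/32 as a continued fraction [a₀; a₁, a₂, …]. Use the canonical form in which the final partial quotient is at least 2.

[49; 2, 7, 2]

⌊1583/32⌋ = 49, remainder 15
⌊32/15⌋ = 2, remainder 2
⌊15/2⌋ = 7, remainder 1
⌊2/1⌋ = 2, remainder 0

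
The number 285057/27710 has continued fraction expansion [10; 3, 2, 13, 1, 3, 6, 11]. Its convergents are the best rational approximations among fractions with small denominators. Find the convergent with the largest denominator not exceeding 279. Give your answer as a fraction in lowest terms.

a_0 = 10: 10/1  (≤ bound)
a_1 = 3: 31/3  (≤ bound)
a_2 = 2: 72/7  (≤ bound)
a_3 = 13: 967/94  (≤ bound)
a_4 = 1: 1039/101  (≤ bound)
a_5 = 3: 4084/397  (> 279, stop)

1039/101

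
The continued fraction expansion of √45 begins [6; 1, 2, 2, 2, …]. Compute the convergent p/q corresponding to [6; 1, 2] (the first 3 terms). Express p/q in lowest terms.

20/3

Start with 2.
1 + 1/(2/1) = 1 + 1/2 = 3/2
6 + 1/(3/2) = 6 + 2/3 = 20/3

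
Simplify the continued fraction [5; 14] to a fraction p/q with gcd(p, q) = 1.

Start with 14.
5 + 1/(14/1) = 5 + 1/14 = 71/14

71/14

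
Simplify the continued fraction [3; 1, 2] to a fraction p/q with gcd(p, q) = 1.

11/3

a_0 = 3: 3/1
a_1 = 1: 4/1
a_2 = 2: 11/3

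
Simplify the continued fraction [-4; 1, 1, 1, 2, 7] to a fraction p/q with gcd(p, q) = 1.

Start with 7.
2 + 1/(7/1) = 2 + 1/7 = 15/7
1 + 1/(15/7) = 1 + 7/15 = 22/15
1 + 1/(22/15) = 1 + 15/22 = 37/22
1 + 1/(37/22) = 1 + 22/37 = 59/37
-4 + 1/(59/37) = -4 + 37/59 = -199/59

-199/59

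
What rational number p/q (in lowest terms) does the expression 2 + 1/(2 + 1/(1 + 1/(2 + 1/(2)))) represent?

a_0 = 2: 2/1
a_1 = 2: 5/2
a_2 = 1: 7/3
a_3 = 2: 19/8
a_4 = 2: 45/19

45/19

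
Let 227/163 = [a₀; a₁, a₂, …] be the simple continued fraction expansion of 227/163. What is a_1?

2

⌊227/163⌋ = 1, remainder 64
⌊163/64⌋ = 2, remainder 35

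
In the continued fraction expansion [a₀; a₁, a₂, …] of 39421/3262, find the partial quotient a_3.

⌊39421/3262⌋ = 12, remainder 277
⌊3262/277⌋ = 11, remainder 215
⌊277/215⌋ = 1, remainder 62
⌊215/62⌋ = 3, remainder 29

3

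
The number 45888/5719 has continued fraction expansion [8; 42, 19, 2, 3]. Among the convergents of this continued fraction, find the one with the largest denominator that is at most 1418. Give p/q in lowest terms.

a_0 = 8: 8/1  (≤ bound)
a_1 = 42: 337/42  (≤ bound)
a_2 = 19: 6411/799  (≤ bound)
a_3 = 2: 13159/1640  (> 1418, stop)

6411/799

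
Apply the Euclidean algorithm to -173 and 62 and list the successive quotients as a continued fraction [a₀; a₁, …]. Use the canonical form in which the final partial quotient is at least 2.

[-3; 4, 1, 3, 3]

Run the Euclidean algorithm, recording each quotient:
-173 = -3·62 + 13, so a_0 = -3
62 = 4·13 + 10, so a_1 = 4
13 = 1·10 + 3, so a_2 = 1
10 = 3·3 + 1, so a_3 = 3
3 = 3·1 + 0, so a_4 = 3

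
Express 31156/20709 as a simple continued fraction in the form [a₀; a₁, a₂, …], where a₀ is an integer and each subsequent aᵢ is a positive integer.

[1; 1, 1, 55, 2, 7, 1, 10]

31156 ÷ 20709 → quotient 1, remainder 10447
20709 ÷ 10447 → quotient 1, remainder 10262
10447 ÷ 10262 → quotient 1, remainder 185
10262 ÷ 185 → quotient 55, remainder 87
185 ÷ 87 → quotient 2, remainder 11
87 ÷ 11 → quotient 7, remainder 10
11 ÷ 10 → quotient 1, remainder 1
10 ÷ 1 → quotient 10, remainder 0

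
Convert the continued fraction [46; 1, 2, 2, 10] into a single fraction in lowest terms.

3410/73

a_0 = 46: 46/1
a_1 = 1: 47/1
a_2 = 2: 140/3
a_3 = 2: 327/7
a_4 = 10: 3410/73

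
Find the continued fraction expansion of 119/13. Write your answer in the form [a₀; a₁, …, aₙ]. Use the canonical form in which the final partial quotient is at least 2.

Run the Euclidean algorithm, recording each quotient:
119 = 9·13 + 2, so a_0 = 9
13 = 6·2 + 1, so a_1 = 6
2 = 2·1 + 0, so a_2 = 2

[9; 6, 2]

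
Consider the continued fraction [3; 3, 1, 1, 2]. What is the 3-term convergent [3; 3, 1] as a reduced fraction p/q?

13/4

Start with 1.
3 + 1/(1/1) = 3 + 1/1 = 4/1
3 + 1/(4/1) = 3 + 1/4 = 13/4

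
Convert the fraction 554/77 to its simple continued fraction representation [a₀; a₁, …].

Apply division with remainder until the remainder is 0:
554 = 7·77 + 15, so a_0 = 7
77 = 5·15 + 2, so a_1 = 5
15 = 7·2 + 1, so a_2 = 7
2 = 2·1 + 0, so a_3 = 2

[7; 5, 7, 2]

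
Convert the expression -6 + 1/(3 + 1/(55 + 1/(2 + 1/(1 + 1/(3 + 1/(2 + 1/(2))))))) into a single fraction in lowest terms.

Starting at the tail and folding back:
Start with 2.
2 + 1/(2/1) = 2 + 1/2 = 5/2
3 + 1/(5/2) = 3 + 2/5 = 17/5
1 + 1/(17/5) = 1 + 5/17 = 22/17
2 + 1/(22/17) = 2 + 17/22 = 61/22
55 + 1/(61/22) = 55 + 22/61 = 3377/61
3 + 1/(3377/61) = 3 + 61/3377 = 10192/3377
-6 + 1/(10192/3377) = -6 + 3377/10192 = -57775/10192

-57775/10192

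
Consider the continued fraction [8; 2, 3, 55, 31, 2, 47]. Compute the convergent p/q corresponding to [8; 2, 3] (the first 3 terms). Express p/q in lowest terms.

a_0 = 8: 8/1
a_1 = 2: 17/2
a_2 = 3: 59/7

59/7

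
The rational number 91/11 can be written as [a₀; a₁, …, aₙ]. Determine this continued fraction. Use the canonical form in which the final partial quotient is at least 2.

⌊91/11⌋ = 8, remainder 3
⌊11/3⌋ = 3, remainder 2
⌊3/2⌋ = 1, remainder 1
⌊2/1⌋ = 2, remainder 0

[8; 3, 1, 2]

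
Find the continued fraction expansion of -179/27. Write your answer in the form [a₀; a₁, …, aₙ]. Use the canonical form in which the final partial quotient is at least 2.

-179 ÷ 27 → quotient -7, remainder 10
27 ÷ 10 → quotient 2, remainder 7
10 ÷ 7 → quotient 1, remainder 3
7 ÷ 3 → quotient 2, remainder 1
3 ÷ 1 → quotient 3, remainder 0

[-7; 2, 1, 2, 3]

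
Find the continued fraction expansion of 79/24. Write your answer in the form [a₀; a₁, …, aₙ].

79 ÷ 24 → quotient 3, remainder 7
24 ÷ 7 → quotient 3, remainder 3
7 ÷ 3 → quotient 2, remainder 1
3 ÷ 1 → quotient 3, remainder 0

[3; 3, 2, 3]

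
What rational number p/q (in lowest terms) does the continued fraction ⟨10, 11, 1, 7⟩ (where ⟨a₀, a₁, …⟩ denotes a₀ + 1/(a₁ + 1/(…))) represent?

958/95

a_0 = 10: 10/1
a_1 = 11: 111/11
a_2 = 1: 121/12
a_3 = 7: 958/95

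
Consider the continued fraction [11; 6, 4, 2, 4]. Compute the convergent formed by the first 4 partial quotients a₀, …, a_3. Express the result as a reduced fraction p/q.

Build up convergents one term at a time:
a_0 = 11: 11/1
a_1 = 6: 67/6
a_2 = 4: 279/25
a_3 = 2: 625/56

625/56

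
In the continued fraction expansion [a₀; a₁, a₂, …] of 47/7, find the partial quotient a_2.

47 ÷ 7 → quotient 6, remainder 5
7 ÷ 5 → quotient 1, remainder 2
5 ÷ 2 → quotient 2, remainder 1

2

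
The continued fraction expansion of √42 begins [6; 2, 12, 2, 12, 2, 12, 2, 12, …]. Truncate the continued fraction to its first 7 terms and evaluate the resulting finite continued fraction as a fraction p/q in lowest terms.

a_0 = 6: 6/1
a_1 = 2: 13/2
a_2 = 12: 162/25
a_3 = 2: 337/52
a_4 = 12: 4206/649
a_5 = 2: 8749/1350
a_6 = 12: 109194/16849

109194/16849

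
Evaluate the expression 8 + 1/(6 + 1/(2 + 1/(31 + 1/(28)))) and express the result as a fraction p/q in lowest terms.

93486/11465

a_0 = 8: 8/1
a_1 = 6: 49/6
a_2 = 2: 106/13
a_3 = 31: 3335/409
a_4 = 28: 93486/11465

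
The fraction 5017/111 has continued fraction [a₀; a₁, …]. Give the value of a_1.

5

5017 = 45·111 + 22, so a_0 = 45
111 = 5·22 + 1, so a_1 = 5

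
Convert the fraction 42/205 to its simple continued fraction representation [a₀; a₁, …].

42 = 0·205 + 42, so a_0 = 0
205 = 4·42 + 37, so a_1 = 4
42 = 1·37 + 5, so a_2 = 1
37 = 7·5 + 2, so a_3 = 7
5 = 2·2 + 1, so a_4 = 2
2 = 2·1 + 0, so a_5 = 2

[0; 4, 1, 7, 2, 2]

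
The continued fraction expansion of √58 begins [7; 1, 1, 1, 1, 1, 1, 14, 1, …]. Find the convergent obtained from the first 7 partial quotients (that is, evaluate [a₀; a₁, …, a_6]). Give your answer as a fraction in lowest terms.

99/13

a_0 = 7: 7/1
a_1 = 1: 8/1
a_2 = 1: 15/2
a_3 = 1: 23/3
a_4 = 1: 38/5
a_5 = 1: 61/8
a_6 = 1: 99/13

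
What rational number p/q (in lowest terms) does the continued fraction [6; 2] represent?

13/2

a_0 = 6: 6/1
a_1 = 2: 13/2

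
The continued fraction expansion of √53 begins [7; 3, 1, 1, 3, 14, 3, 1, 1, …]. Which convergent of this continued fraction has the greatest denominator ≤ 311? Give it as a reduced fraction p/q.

182/25

a_0 = 7: 7/1  (≤ bound)
a_1 = 3: 22/3  (≤ bound)
a_2 = 1: 29/4  (≤ bound)
a_3 = 1: 51/7  (≤ bound)
a_4 = 3: 182/25  (≤ bound)
a_5 = 14: 2599/357  (> 311, stop)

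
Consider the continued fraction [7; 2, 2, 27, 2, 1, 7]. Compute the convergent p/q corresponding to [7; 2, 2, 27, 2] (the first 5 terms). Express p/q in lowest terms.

a_0 = 7: 7/1
a_1 = 2: 15/2
a_2 = 2: 37/5
a_3 = 27: 1014/137
a_4 = 2: 2065/279

2065/279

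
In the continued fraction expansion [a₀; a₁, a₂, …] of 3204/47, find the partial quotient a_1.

5

Repeatedly divide and take the remainder:
⌊3204/47⌋ = 68, remainder 8
⌊47/8⌋ = 5, remainder 7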